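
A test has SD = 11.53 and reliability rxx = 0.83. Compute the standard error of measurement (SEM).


SEM = SD * sqrt(1 - rxx)
SEM = 11.53 * sqrt(1 - 0.83)
SEM = 11.53 * sqrt(0.17) = 11.53 * 0.412311
SEM = 4.7539

4.7539


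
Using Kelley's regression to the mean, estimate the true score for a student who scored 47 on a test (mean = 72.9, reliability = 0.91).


T_est = rxx * X + (1 - rxx) * mean
T_est = 0.91 * 47 + 0.09 * 72.9
T_est = 42.77 + 6.561
T_est = 49.331

49.331


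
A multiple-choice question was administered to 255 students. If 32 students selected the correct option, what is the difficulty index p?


Item difficulty p = number correct / total examinees
p = 32 / 255
p = 0.1255

0.1255


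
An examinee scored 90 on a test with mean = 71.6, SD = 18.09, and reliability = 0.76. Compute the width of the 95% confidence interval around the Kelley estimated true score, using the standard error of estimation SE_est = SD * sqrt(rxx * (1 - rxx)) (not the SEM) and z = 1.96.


True score estimate = 0.76*90 + 0.24*71.6 = 85.584
SE_est = SD * sqrt(rxx * (1 - rxx)) = 18.09 * sqrt(0.76 * 0.24) = 18.09 * sqrt(0.1824) = 7.725934
CI = T_est +/- z * SE_est, so width = 2 * z * SE_est = 2 * 1.96 * 7.725934
Width = 30.2857

30.2857


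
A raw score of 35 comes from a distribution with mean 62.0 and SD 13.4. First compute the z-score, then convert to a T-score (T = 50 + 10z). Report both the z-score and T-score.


z = (X - mean) / SD = (35 - 62.0) / 13.4
z = -27.0 / 13.4
z = -2.0149
T-score = T = 50 + 10z
Carry z at full precision (z = -27.0 / 13.4) into the conversion:
T-score = 50 + 10 * (-27.0 / 13.4) = 50 + -270 / 13.4
T-score = 50 + -20.1493
T-score = 29.8507

29.8507


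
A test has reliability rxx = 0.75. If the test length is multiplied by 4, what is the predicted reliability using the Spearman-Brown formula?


r_new = (n * rxx) / (1 + (n-1) * rxx)
r_new = (4 * 0.75) / (1 + 3 * 0.75)
r_new = 3.0 / 3.25
r_new = 0.9231

0.9231


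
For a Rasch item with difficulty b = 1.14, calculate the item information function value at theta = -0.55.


P = 1/(1+exp(-(-0.55-1.14))) = 0.1558
I = P*(1-P) = 0.1558 * 0.8442
I = 0.1315

0.1315


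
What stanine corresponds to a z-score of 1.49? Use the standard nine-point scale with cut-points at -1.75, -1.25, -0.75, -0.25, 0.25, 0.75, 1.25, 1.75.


Stanine boundaries: [-1.75, -1.25, -0.75, -0.25, 0.25, 0.75, 1.25, 1.75]
z = 1.49
Check each boundary:
  z >= -1.75 -> could be stanine 2
  z >= -1.25 -> could be stanine 3
  z >= -0.75 -> could be stanine 4
  z >= -0.25 -> could be stanine 5
  z >= 0.25 -> could be stanine 6
  z >= 0.75 -> could be stanine 7
  z >= 1.25 -> could be stanine 8
  z < 1.75
Highest qualifying boundary gives stanine = 8

8


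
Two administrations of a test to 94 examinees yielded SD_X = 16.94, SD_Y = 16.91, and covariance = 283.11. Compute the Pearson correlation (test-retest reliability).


r = cov(X,Y) / (SD_X * SD_Y)
r = 283.11 / (16.94 * 16.91)
r = 283.11 / 286.4554
r = 0.9883

0.9883


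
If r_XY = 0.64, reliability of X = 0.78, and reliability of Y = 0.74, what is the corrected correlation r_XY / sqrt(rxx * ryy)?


r_corrected = rxy / sqrt(rxx * ryy)
= 0.64 / sqrt(0.78 * 0.74)
= 0.64 / sqrt(0.5772)
= 0.64 / 0.759737
r_corrected = 0.8424

0.8424


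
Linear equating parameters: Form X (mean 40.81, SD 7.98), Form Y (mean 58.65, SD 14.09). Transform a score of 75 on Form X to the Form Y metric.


slope = SD_Y / SD_X = 14.09 / 7.98 ~ 1.7657
intercept = mean_Y - slope * mean_X = 58.65 - (14.09 / 7.98) * 40.81 ~ -13.4068
Y = slope * X + intercept. To avoid rounding drift from the rounded slope/intercept, evaluate the equivalent form Y = mean_Y + SD_Y * (X - mean_X) / SD_X at full precision:
Y = 58.65 + 14.09 * (75 - 40.81) / 7.98
Y = 58.65 + 14.09 * 34.19 / 7.98
Y = 58.65 + 481.7371 / 7.98
Y = 58.65 + 60.3681
Y = 119.0181

119.0181


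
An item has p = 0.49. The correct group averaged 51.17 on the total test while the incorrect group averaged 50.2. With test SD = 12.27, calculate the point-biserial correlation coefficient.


q = 1 - p = 0.51
rpb = ((M1 - M0) / SD) * sqrt(p * q)
rpb = ((51.17 - 50.2) / 12.27) * sqrt(0.49 * 0.51)
rpb = 0.0395

0.0395


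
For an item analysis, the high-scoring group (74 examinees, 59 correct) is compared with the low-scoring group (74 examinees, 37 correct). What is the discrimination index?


p_upper = 59/74 = 0.7973
p_lower = 37/74 = 0.5
D = 0.7973 - 0.5 = 0.2973

0.2973


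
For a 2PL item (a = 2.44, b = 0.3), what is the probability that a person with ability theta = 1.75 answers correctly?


a*(theta - b) = 2.44 * (1.75 - 0.3) = 3.538
exp(-3.538) = 0.0291
P = 1 / (1 + 0.0291)
P = 0.9717

0.9717


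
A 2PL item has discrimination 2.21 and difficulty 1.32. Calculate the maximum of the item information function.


For 2PL, max info at theta = b = 1.32
I_max = a^2 / 4 = 2.21^2 / 4
= 4.8841 / 4
I_max = 1.221

1.221


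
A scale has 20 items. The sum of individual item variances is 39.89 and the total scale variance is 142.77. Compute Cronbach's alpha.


alpha = (k/(k-1)) * (1 - sum(si^2)/s_total^2)
= (20/19) * (1 - 39.89/142.77)
alpha = 0.7585

0.7585


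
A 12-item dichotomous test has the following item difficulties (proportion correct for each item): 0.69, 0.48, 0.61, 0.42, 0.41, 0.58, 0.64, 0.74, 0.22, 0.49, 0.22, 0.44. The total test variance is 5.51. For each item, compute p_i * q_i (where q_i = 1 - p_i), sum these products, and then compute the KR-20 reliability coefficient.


For each item, compute p_i * q_i:
  Item 1: 0.69 * 0.31 = 0.2139
  Item 2: 0.48 * 0.52 = 0.2496
  Item 3: 0.61 * 0.39 = 0.2379
  Item 4: 0.42 * 0.58 = 0.2436
  Item 5: 0.41 * 0.59 = 0.2419
  Item 6: 0.58 * 0.42 = 0.2436
  Item 7: 0.64 * 0.36 = 0.2304
  Item 8: 0.74 * 0.26 = 0.1924
  Item 9: 0.22 * 0.78 = 0.1716
  Item 10: 0.49 * 0.51 = 0.2499
  Item 11: 0.22 * 0.78 = 0.1716
  Item 12: 0.44 * 0.56 = 0.2464
Sum(p_i * q_i) = 0.2139 + 0.2496 + 0.2379 + 0.2436 + 0.2419 + 0.2436 + 0.2304 + 0.1924 + 0.1716 + 0.2499 + 0.1716 + 0.2464 = 2.6928
KR-20 = (k/(k-1)) * (1 - Sum(p_i*q_i) / Var_total)
= (12/11) * (1 - 2.6928/5.51)
= 1.0909 * 0.5113
KR-20 = 0.5578

0.5578


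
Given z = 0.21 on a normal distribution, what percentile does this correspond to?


CDF(z) = 0.5 * (1 + erf(z/sqrt(2)))
erf(0.1485) = 0.1663
CDF = 0.5832
Percentile rank = 0.5832 * 100 = 58.32

58.32


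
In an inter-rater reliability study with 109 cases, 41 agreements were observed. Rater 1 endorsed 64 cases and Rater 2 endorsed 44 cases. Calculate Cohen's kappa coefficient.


P_o = 41/109 = 0.376147
P_e = (64*44 + 45*65) / 11881 = 0.483208
kappa = (P_o - P_e) / (1 - P_e)
kappa = (0.376147 - 0.483208) / (1 - 0.483208)
kappa = -0.2072

-0.2072


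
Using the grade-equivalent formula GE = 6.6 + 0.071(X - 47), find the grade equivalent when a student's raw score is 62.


raw - median = 62 - 47 = 15
slope * diff = 0.071 * 15 = 1.065
GE = 6.6 + 1.065
GE = 7.665

7.665


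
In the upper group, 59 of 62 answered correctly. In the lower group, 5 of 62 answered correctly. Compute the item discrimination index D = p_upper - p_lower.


p_upper = 59/62 = 0.9516
p_lower = 5/62 = 0.0806
D = 0.9516 - 0.0806 = 0.871

0.871


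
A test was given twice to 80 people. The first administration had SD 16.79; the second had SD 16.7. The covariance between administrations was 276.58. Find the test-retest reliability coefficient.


r = cov(X,Y) / (SD_X * SD_Y)
r = 276.58 / (16.79 * 16.7)
r = 276.58 / 280.393
r = 0.9864

0.9864


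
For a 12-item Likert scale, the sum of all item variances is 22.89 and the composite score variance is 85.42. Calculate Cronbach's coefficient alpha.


alpha = (k/(k-1)) * (1 - sum(si^2)/s_total^2)
= (12/11) * (1 - 22.89/85.42)
alpha = 0.7986

0.7986


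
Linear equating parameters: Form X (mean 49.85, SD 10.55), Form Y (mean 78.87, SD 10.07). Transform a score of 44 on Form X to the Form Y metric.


slope = SD_Y / SD_X = 10.07 / 10.55 ~ 0.9545
intercept = mean_Y - slope * mean_X = 78.87 - (10.07 / 10.55) * 49.85 ~ 31.2881
Y = slope * X + intercept. To avoid rounding drift from the rounded slope/intercept, evaluate the equivalent form Y = mean_Y + SD_Y * (X - mean_X) / SD_X at full precision:
Y = 78.87 + 10.07 * (44 - 49.85) / 10.55
Y = 78.87 - 10.07 * 5.85 / 10.55
Y = 78.87 - 58.9095 / 10.55
Y = 78.87 - 5.5838
Y = 73.2862

73.2862


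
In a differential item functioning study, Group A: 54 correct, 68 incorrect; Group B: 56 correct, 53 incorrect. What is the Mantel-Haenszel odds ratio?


Odds_A = 54/68 = 0.7941
Odds_B = 56/53 = 1.0566
OR = Odds_A / Odds_B = 0.7941 / 1.0566
Exactly, OR = (54 * 53) / (68 * 56) = 2862 / 3808
OR = 0.7516

0.7516


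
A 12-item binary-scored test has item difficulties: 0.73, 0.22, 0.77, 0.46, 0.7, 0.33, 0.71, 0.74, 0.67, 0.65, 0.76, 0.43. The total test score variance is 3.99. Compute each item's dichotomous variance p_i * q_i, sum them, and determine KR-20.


For each item, compute p_i * q_i:
  Item 1: 0.73 * 0.27 = 0.1971
  Item 2: 0.22 * 0.78 = 0.1716
  Item 3: 0.77 * 0.23 = 0.1771
  Item 4: 0.46 * 0.54 = 0.2484
  Item 5: 0.7 * 0.3 = 0.21
  Item 6: 0.33 * 0.67 = 0.2211
  Item 7: 0.71 * 0.29 = 0.2059
  Item 8: 0.74 * 0.26 = 0.1924
  Item 9: 0.67 * 0.33 = 0.2211
  Item 10: 0.65 * 0.35 = 0.2275
  Item 11: 0.76 * 0.24 = 0.1824
  Item 12: 0.43 * 0.57 = 0.2451
Sum(p_i * q_i) = 0.1971 + 0.1716 + 0.1771 + 0.2484 + 0.21 + 0.2211 + 0.2059 + 0.1924 + 0.2211 + 0.2275 + 0.1824 + 0.2451 = 2.4997
KR-20 = (k/(k-1)) * (1 - Sum(p_i*q_i) / Var_total)
= (12/11) * (1 - 2.4997/3.99)
= 1.0909 * 0.3735
KR-20 = 0.4075

0.4075


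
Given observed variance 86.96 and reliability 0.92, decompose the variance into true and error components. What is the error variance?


var_true = rxx * var_obs = 0.92 * 86.96 = 80.0032
var_error = var_obs - var_true
var_error = 86.96 - 80.0032
var_error = 6.9568

6.9568


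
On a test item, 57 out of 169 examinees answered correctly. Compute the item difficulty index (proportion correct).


Item difficulty p = number correct / total examinees
p = 57 / 169
p = 0.3373

0.3373


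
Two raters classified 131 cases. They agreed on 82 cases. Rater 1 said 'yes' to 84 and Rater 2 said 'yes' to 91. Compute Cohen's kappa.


P_o = 82/131 = 0.625954
P_e = (84*91 + 47*40) / 17161 = 0.554979
kappa = (P_o - P_e) / (1 - P_e)
kappa = (0.625954 - 0.554979) / (1 - 0.554979)
kappa = 0.1595

0.1595


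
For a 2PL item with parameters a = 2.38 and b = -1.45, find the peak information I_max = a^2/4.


For 2PL, max info at theta = b = -1.45
I_max = a^2 / 4 = 2.38^2 / 4
= 5.6644 / 4
I_max = 1.4161

1.4161


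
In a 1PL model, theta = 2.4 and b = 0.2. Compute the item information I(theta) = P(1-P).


P = 1/(1+exp(-(2.4-0.2))) = 0.9002
I = P*(1-P) = 0.9002 * 0.0998
I = 0.0898

0.0898


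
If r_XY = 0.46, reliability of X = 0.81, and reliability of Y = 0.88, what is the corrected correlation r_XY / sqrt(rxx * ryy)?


r_corrected = rxy / sqrt(rxx * ryy)
= 0.46 / sqrt(0.81 * 0.88)
= 0.46 / sqrt(0.7128)
= 0.46 / 0.844275
r_corrected = 0.5448

0.5448


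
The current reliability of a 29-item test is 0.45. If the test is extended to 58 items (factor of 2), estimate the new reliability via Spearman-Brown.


r_new = (n * rxx) / (1 + (n-1) * rxx)
r_new = (2 * 0.45) / (1 + 1 * 0.45)
r_new = 0.9 / 1.45
r_new = 0.6207

0.6207


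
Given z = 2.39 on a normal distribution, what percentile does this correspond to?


CDF(z) = 0.5 * (1 + erf(z/sqrt(2)))
erf(1.69) = 0.9832
CDF = 0.9916
Percentile rank = 0.9916 * 100 = 99.16

99.16


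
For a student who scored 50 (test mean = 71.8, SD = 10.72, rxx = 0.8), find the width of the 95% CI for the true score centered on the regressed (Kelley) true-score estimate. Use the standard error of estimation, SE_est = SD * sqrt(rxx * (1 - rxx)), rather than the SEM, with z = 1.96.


True score estimate = 0.8*50 + 0.2*71.8 = 54.36
SE_est = SD * sqrt(rxx * (1 - rxx)) = 10.72 * sqrt(0.8 * 0.2) = 10.72 * sqrt(0.16) = 4.288
CI = T_est +/- z * SE_est, so width = 2 * z * SE_est = 2 * 1.96 * 4.288
Width = 16.809

16.809


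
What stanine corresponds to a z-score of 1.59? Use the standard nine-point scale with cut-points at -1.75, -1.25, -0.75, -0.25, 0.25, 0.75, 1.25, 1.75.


Stanine boundaries: [-1.75, -1.25, -0.75, -0.25, 0.25, 0.75, 1.25, 1.75]
z = 1.59
Check each boundary:
  z >= -1.75 -> could be stanine 2
  z >= -1.25 -> could be stanine 3
  z >= -0.75 -> could be stanine 4
  z >= -0.25 -> could be stanine 5
  z >= 0.25 -> could be stanine 6
  z >= 0.75 -> could be stanine 7
  z >= 1.25 -> could be stanine 8
  z < 1.75
Highest qualifying boundary gives stanine = 8

8


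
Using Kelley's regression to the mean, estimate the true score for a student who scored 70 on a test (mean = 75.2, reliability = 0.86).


T_est = rxx * X + (1 - rxx) * mean
T_est = 0.86 * 70 + 0.14 * 75.2
T_est = 60.2 + 10.528
T_est = 70.728

70.728


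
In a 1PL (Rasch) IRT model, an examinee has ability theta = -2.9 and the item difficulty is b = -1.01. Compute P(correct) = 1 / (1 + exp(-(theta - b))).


theta - b = -2.9 - -1.01 = -1.89
exp(-(theta - b)) = exp(1.89) = 6.6194
P = 1 / (1 + 6.6194)
P = 0.1312

0.1312


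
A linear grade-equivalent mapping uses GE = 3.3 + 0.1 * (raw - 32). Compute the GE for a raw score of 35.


raw - median = 35 - 32 = 3
slope * diff = 0.1 * 3 = 0.3
GE = 3.3 + 0.3
GE = 3.6

3.6


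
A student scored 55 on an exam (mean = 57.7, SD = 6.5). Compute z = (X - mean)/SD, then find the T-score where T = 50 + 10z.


z = (X - mean) / SD = (55 - 57.7) / 6.5
z = -2.7 / 6.5
z = -0.4154
T-score = T = 50 + 10z
Carry z at full precision (z = -2.7 / 6.5) into the conversion:
T-score = 50 + 10 * (-2.7 / 6.5) = 50 + -27 / 6.5
T-score = 50 + -4.1538
T-score = 45.8462

45.8462


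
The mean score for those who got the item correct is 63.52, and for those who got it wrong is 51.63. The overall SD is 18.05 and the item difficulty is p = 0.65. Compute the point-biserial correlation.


q = 1 - p = 0.35
rpb = ((M1 - M0) / SD) * sqrt(p * q)
rpb = ((63.52 - 51.63) / 18.05) * sqrt(0.65 * 0.35)
rpb = 0.3142

0.3142


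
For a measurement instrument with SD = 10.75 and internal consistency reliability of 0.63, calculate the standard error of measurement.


SEM = SD * sqrt(1 - rxx)
SEM = 10.75 * sqrt(1 - 0.63)
SEM = 10.75 * sqrt(0.37) = 10.75 * 0.608276
SEM = 6.539

6.539


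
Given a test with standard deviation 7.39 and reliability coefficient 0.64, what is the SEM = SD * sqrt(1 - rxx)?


SEM = SD * sqrt(1 - rxx)
SEM = 7.39 * sqrt(1 - 0.64)
SEM = 7.39 * sqrt(0.36) = 7.39 * 0.6
SEM = 4.434

4.434


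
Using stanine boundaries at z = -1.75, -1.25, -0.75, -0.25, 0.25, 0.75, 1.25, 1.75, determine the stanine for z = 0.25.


Stanine boundaries: [-1.75, -1.25, -0.75, -0.25, 0.25, 0.75, 1.25, 1.75]
z = 0.25
Check each boundary:
  z >= -1.75 -> could be stanine 2
  z >= -1.25 -> could be stanine 3
  z >= -0.75 -> could be stanine 4
  z >= -0.25 -> could be stanine 5
  z >= 0.25 -> could be stanine 6
  z < 0.75
  z < 1.25
  z < 1.75
Highest qualifying boundary gives stanine = 6

6


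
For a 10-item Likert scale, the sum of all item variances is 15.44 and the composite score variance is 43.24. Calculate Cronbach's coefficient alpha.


alpha = (k/(k-1)) * (1 - sum(si^2)/s_total^2)
= (10/9) * (1 - 15.44/43.24)
alpha = 0.7144

0.7144


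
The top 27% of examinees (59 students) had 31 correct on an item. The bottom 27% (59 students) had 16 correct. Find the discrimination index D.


p_upper = 31/59 = 0.5254
p_lower = 16/59 = 0.2712
D = 0.5254 - 0.2712 = 0.2542

0.2542


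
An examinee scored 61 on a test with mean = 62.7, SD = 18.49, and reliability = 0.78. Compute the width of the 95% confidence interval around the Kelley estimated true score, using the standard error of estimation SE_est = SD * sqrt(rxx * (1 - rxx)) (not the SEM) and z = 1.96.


True score estimate = 0.78*61 + 0.22*62.7 = 61.374
SE_est = SD * sqrt(rxx * (1 - rxx)) = 18.49 * sqrt(0.78 * 0.22) = 18.49 * sqrt(0.1716) = 7.659414
CI = T_est +/- z * SE_est, so width = 2 * z * SE_est = 2 * 1.96 * 7.659414
Width = 30.0249

30.0249


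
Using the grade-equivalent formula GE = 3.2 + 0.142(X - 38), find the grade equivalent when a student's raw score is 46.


raw - median = 46 - 38 = 8
slope * diff = 0.142 * 8 = 1.136
GE = 3.2 + 1.136
GE = 4.336

4.336


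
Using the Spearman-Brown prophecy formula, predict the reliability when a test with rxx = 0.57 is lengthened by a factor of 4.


r_new = (n * rxx) / (1 + (n-1) * rxx)
r_new = (4 * 0.57) / (1 + 3 * 0.57)
r_new = 2.28 / 2.71
r_new = 0.8413

0.8413


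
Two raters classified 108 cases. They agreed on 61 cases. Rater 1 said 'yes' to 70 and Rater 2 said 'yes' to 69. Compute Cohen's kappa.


P_o = 61/108 = 0.564815
P_e = (70*69 + 38*39) / 11664 = 0.541152
kappa = (P_o - P_e) / (1 - P_e)
kappa = (0.564815 - 0.541152) / (1 - 0.541152)
kappa = 0.0516

0.0516


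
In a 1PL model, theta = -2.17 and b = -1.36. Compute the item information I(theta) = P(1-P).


P = 1/(1+exp(-(-2.17--1.36))) = 0.3079
I = P*(1-P) = 0.3079 * 0.6921
I = 0.2131

0.2131


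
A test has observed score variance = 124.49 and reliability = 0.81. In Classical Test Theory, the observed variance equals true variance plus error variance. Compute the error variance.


var_true = rxx * var_obs = 0.81 * 124.49 = 100.8369
var_error = var_obs - var_true
var_error = 124.49 - 100.8369
var_error = 23.6531

23.6531


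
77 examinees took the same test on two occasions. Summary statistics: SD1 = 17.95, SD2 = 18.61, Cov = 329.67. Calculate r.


r = cov(X,Y) / (SD_X * SD_Y)
r = 329.67 / (17.95 * 18.61)
r = 329.67 / 334.0495
r = 0.9869

0.9869


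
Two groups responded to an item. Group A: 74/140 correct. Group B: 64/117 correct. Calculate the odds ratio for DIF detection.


Odds_A = 74/66 = 1.1212
Odds_B = 64/53 = 1.2075
OR = Odds_A / Odds_B = 1.1212 / 1.2075
Exactly, OR = (74 * 53) / (66 * 64) = 3922 / 4224
OR = 0.9285

0.9285


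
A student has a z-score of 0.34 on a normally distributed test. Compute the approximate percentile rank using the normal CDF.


CDF(z) = 0.5 * (1 + erf(z/sqrt(2)))
erf(0.2404) = 0.2661
CDF = 0.6331
Percentile rank = 0.6331 * 100 = 63.31

63.31


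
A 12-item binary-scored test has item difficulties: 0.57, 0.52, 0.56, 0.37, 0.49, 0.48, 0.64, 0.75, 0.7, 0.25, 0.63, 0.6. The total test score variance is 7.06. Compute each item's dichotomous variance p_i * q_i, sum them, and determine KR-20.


For each item, compute p_i * q_i:
  Item 1: 0.57 * 0.43 = 0.2451
  Item 2: 0.52 * 0.48 = 0.2496
  Item 3: 0.56 * 0.44 = 0.2464
  Item 4: 0.37 * 0.63 = 0.2331
  Item 5: 0.49 * 0.51 = 0.2499
  Item 6: 0.48 * 0.52 = 0.2496
  Item 7: 0.64 * 0.36 = 0.2304
  Item 8: 0.75 * 0.25 = 0.1875
  Item 9: 0.7 * 0.3 = 0.21
  Item 10: 0.25 * 0.75 = 0.1875
  Item 11: 0.63 * 0.37 = 0.2331
  Item 12: 0.6 * 0.4 = 0.24
Sum(p_i * q_i) = 0.2451 + 0.2496 + 0.2464 + 0.2331 + 0.2499 + 0.2496 + 0.2304 + 0.1875 + 0.21 + 0.1875 + 0.2331 + 0.24 = 2.7622
KR-20 = (k/(k-1)) * (1 - Sum(p_i*q_i) / Var_total)
= (12/11) * (1 - 2.7622/7.06)
= 1.0909 * 0.6088
KR-20 = 0.6641

0.6641


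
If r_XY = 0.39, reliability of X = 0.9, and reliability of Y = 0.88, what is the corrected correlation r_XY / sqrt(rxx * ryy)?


r_corrected = rxy / sqrt(rxx * ryy)
= 0.39 / sqrt(0.9 * 0.88)
= 0.39 / sqrt(0.792)
= 0.39 / 0.889944
r_corrected = 0.4382

0.4382


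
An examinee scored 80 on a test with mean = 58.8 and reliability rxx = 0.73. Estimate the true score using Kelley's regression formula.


T_est = rxx * X + (1 - rxx) * mean
T_est = 0.73 * 80 + 0.27 * 58.8
T_est = 58.4 + 15.876
T_est = 74.276

74.276


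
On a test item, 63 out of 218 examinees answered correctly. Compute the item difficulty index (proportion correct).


Item difficulty p = number correct / total examinees
p = 63 / 218
p = 0.289

0.289


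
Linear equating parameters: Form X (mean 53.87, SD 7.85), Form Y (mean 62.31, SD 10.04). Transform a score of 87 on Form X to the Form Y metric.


slope = SD_Y / SD_X = 10.04 / 7.85 ~ 1.279
intercept = mean_Y - slope * mean_X = 62.31 - (10.04 / 7.85) * 53.87 ~ -6.5887
Y = slope * X + intercept. To avoid rounding drift from the rounded slope/intercept, evaluate the equivalent form Y = mean_Y + SD_Y * (X - mean_X) / SD_X at full precision:
Y = 62.31 + 10.04 * (87 - 53.87) / 7.85
Y = 62.31 + 10.04 * 33.13 / 7.85
Y = 62.31 + 332.6252 / 7.85
Y = 62.31 + 42.3726
Y = 104.6826

104.6826


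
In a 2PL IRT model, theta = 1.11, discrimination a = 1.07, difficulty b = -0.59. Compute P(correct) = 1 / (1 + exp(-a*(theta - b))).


a*(theta - b) = 1.07 * (1.11 - -0.59) = 1.819
exp(-1.819) = 0.1622
P = 1 / (1 + 0.1622)
P = 0.8604

0.8604


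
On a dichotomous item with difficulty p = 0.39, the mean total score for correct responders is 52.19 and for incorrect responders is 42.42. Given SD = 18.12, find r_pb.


q = 1 - p = 0.61
rpb = ((M1 - M0) / SD) * sqrt(p * q)
rpb = ((52.19 - 42.42) / 18.12) * sqrt(0.39 * 0.61)
rpb = 0.263

0.263


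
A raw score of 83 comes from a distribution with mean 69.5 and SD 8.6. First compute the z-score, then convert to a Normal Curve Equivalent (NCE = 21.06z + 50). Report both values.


z = (X - mean) / SD = (83 - 69.5) / 8.6
z = 13.5 / 8.6
z = 1.5698
NCE = NCE = 21.06z + 50
Carry z at full precision (z = 13.5 / 8.6) into the conversion:
NCE = 21.06 * (13.5 / 8.6) + 50 = 284.31 / 8.6 + 50
NCE = 33.0593 + 50
NCE = 83.0593

83.0593


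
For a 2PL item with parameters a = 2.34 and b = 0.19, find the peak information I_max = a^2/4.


For 2PL, max info at theta = b = 0.19
I_max = a^2 / 4 = 2.34^2 / 4
= 5.4756 / 4
I_max = 1.3689

1.3689


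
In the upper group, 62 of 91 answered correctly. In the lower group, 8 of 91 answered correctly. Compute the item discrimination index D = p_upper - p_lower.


p_upper = 62/91 = 0.6813
p_lower = 8/91 = 0.0879
D = 0.6813 - 0.0879 = 0.5934

0.5934


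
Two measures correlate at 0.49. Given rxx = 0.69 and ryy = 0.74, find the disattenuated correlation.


r_corrected = rxy / sqrt(rxx * ryy)
= 0.49 / sqrt(0.69 * 0.74)
= 0.49 / sqrt(0.5106)
= 0.49 / 0.714563
r_corrected = 0.6857

0.6857


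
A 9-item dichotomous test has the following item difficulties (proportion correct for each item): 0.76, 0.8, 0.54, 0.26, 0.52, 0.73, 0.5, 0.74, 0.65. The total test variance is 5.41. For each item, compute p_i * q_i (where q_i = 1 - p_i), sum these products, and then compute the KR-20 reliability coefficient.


For each item, compute p_i * q_i:
  Item 1: 0.76 * 0.24 = 0.1824
  Item 2: 0.8 * 0.2 = 0.16
  Item 3: 0.54 * 0.46 = 0.2484
  Item 4: 0.26 * 0.74 = 0.1924
  Item 5: 0.52 * 0.48 = 0.2496
  Item 6: 0.73 * 0.27 = 0.1971
  Item 7: 0.5 * 0.5 = 0.25
  Item 8: 0.74 * 0.26 = 0.1924
  Item 9: 0.65 * 0.35 = 0.2275
Sum(p_i * q_i) = 0.1824 + 0.16 + 0.2484 + 0.1924 + 0.2496 + 0.1971 + 0.25 + 0.1924 + 0.2275 = 1.8998
KR-20 = (k/(k-1)) * (1 - Sum(p_i*q_i) / Var_total)
= (9/8) * (1 - 1.8998/5.41)
= 1.125 * 0.6488
KR-20 = 0.7299

0.7299


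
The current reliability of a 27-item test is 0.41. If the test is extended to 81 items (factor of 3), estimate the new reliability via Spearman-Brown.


r_new = (n * rxx) / (1 + (n-1) * rxx)
r_new = (3 * 0.41) / (1 + 2 * 0.41)
r_new = 1.23 / 1.82
r_new = 0.6758

0.6758


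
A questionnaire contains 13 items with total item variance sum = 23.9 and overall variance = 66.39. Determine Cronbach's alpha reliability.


alpha = (k/(k-1)) * (1 - sum(si^2)/s_total^2)
= (13/12) * (1 - 23.9/66.39)
alpha = 0.6933

0.6933


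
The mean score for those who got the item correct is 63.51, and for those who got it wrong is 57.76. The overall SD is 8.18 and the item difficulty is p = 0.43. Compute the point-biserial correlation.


q = 1 - p = 0.57
rpb = ((M1 - M0) / SD) * sqrt(p * q)
rpb = ((63.51 - 57.76) / 8.18) * sqrt(0.43 * 0.57)
rpb = 0.348

0.348


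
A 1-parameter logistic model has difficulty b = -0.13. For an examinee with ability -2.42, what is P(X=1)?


theta - b = -2.42 - -0.13 = -2.29
exp(-(theta - b)) = exp(2.29) = 9.8749
P = 1 / (1 + 9.8749)
P = 0.092

0.092


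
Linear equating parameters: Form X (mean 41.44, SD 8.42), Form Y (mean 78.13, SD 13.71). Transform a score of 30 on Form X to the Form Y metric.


slope = SD_Y / SD_X = 13.71 / 8.42 ~ 1.6283
intercept = mean_Y - slope * mean_X = 78.13 - (13.71 / 8.42) * 41.44 ~ 10.6547
Y = slope * X + intercept. To avoid rounding drift from the rounded slope/intercept, evaluate the equivalent form Y = mean_Y + SD_Y * (X - mean_X) / SD_X at full precision:
Y = 78.13 + 13.71 * (30 - 41.44) / 8.42
Y = 78.13 - 13.71 * 11.44 / 8.42
Y = 78.13 - 156.8424 / 8.42
Y = 78.13 - 18.6274
Y = 59.5026

59.5026


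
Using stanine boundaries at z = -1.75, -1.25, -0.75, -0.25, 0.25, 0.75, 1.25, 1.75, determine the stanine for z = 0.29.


Stanine boundaries: [-1.75, -1.25, -0.75, -0.25, 0.25, 0.75, 1.25, 1.75]
z = 0.29
Check each boundary:
  z >= -1.75 -> could be stanine 2
  z >= -1.25 -> could be stanine 3
  z >= -0.75 -> could be stanine 4
  z >= -0.25 -> could be stanine 5
  z >= 0.25 -> could be stanine 6
  z < 0.75
  z < 1.25
  z < 1.75
Highest qualifying boundary gives stanine = 6

6


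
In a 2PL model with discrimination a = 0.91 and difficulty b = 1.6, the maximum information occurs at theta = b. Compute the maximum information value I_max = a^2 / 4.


For 2PL, max info at theta = b = 1.6
I_max = a^2 / 4 = 0.91^2 / 4
= 0.8281 / 4
I_max = 0.207

0.207


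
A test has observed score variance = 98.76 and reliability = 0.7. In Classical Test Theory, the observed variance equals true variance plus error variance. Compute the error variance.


var_true = rxx * var_obs = 0.7 * 98.76 = 69.132
var_error = var_obs - var_true
var_error = 98.76 - 69.132
var_error = 29.628

29.628


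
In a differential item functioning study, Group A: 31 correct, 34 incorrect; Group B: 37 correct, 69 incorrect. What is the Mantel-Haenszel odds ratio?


Odds_A = 31/34 = 0.9118
Odds_B = 37/69 = 0.5362
OR = Odds_A / Odds_B = 0.9118 / 0.5362
Exactly, OR = (31 * 69) / (34 * 37) = 2139 / 1258
OR = 1.7003

1.7003


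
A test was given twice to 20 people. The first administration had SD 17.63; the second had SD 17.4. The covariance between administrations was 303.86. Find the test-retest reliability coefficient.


r = cov(X,Y) / (SD_X * SD_Y)
r = 303.86 / (17.63 * 17.4)
r = 303.86 / 306.762
r = 0.9905

0.9905


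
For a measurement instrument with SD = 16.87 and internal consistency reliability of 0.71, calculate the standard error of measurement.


SEM = SD * sqrt(1 - rxx)
SEM = 16.87 * sqrt(1 - 0.71)
SEM = 16.87 * sqrt(0.29) = 16.87 * 0.538516
SEM = 9.0848

9.0848


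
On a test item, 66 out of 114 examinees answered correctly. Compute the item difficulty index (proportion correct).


Item difficulty p = number correct / total examinees
p = 66 / 114
p = 0.5789

0.5789


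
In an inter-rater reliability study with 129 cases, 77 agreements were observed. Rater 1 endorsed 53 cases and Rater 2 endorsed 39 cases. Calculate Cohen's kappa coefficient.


P_o = 77/129 = 0.596899
P_e = (53*39 + 76*90) / 16641 = 0.535244
kappa = (P_o - P_e) / (1 - P_e)
kappa = (0.596899 - 0.535244) / (1 - 0.535244)
kappa = 0.1327

0.1327


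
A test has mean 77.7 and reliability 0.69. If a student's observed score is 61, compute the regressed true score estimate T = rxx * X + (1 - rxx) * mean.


T_est = rxx * X + (1 - rxx) * mean
T_est = 0.69 * 61 + 0.31 * 77.7
T_est = 42.09 + 24.087
T_est = 66.177

66.177


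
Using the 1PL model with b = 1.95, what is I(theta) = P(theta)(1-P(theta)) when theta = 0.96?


P = 1/(1+exp(-(0.96-1.95))) = 0.2709
I = P*(1-P) = 0.2709 * 0.7291
I = 0.1975

0.1975


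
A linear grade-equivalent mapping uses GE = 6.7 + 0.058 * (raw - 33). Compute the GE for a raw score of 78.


raw - median = 78 - 33 = 45
slope * diff = 0.058 * 45 = 2.61
GE = 6.7 + 2.61
GE = 9.31

9.31


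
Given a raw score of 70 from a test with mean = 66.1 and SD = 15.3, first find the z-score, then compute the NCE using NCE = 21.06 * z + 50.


z = (X - mean) / SD = (70 - 66.1) / 15.3
z = 3.9 / 15.3
z = 0.2549
NCE = NCE = 21.06z + 50
Carry z at full precision (z = 3.9 / 15.3) into the conversion:
NCE = 21.06 * (3.9 / 15.3) + 50 = 82.134 / 15.3 + 50
NCE = 5.3682 + 50
NCE = 55.3682

55.3682


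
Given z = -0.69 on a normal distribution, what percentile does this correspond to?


CDF(z) = 0.5 * (1 + erf(z/sqrt(2)))
erf(-0.4879) = -0.5098
CDF = 0.2451
Percentile rank = 0.2451 * 100 = 24.51

24.51


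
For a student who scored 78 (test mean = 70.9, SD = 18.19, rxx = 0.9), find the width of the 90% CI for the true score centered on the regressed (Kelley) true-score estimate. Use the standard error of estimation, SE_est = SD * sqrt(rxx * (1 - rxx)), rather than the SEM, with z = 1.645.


True score estimate = 0.9*78 + 0.1*70.9 = 77.29
SE_est = SD * sqrt(rxx * (1 - rxx)) = 18.19 * sqrt(0.9 * 0.1) = 18.19 * sqrt(0.09) = 5.457
CI = T_est +/- z * SE_est, so width = 2 * z * SE_est = 2 * 1.645 * 5.457
Width = 17.9535

17.9535


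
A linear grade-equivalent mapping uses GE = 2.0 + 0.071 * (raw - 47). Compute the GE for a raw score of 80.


raw - median = 80 - 47 = 33
slope * diff = 0.071 * 33 = 2.343
GE = 2.0 + 2.343
GE = 4.343

4.343


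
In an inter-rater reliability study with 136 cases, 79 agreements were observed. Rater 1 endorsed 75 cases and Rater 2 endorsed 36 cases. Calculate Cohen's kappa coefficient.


P_o = 79/136 = 0.580882
P_e = (75*36 + 61*100) / 18496 = 0.475779
kappa = (P_o - P_e) / (1 - P_e)
kappa = (0.580882 - 0.475779) / (1 - 0.475779)
kappa = 0.2005

0.2005


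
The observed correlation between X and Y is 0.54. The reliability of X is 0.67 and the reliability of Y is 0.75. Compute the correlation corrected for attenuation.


r_corrected = rxy / sqrt(rxx * ryy)
= 0.54 / sqrt(0.67 * 0.75)
= 0.54 / sqrt(0.5025)
= 0.54 / 0.708872
r_corrected = 0.7618

0.7618


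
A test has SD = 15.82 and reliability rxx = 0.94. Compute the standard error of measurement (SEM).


SEM = SD * sqrt(1 - rxx)
SEM = 15.82 * sqrt(1 - 0.94)
SEM = 15.82 * sqrt(0.06) = 15.82 * 0.244949
SEM = 3.8751

3.8751


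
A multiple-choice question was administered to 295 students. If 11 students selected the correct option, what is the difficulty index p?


Item difficulty p = number correct / total examinees
p = 11 / 295
p = 0.0373

0.0373


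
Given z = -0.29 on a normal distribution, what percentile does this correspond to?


CDF(z) = 0.5 * (1 + erf(z/sqrt(2)))
erf(-0.2051) = -0.2282
CDF = 0.3859
Percentile rank = 0.3859 * 100 = 38.59

38.59


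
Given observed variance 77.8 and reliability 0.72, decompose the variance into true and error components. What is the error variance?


var_true = rxx * var_obs = 0.72 * 77.8 = 56.016
var_error = var_obs - var_true
var_error = 77.8 - 56.016
var_error = 21.784

21.784


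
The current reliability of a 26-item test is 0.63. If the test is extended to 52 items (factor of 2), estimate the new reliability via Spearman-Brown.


r_new = (n * rxx) / (1 + (n-1) * rxx)
r_new = (2 * 0.63) / (1 + 1 * 0.63)
r_new = 1.26 / 1.63
r_new = 0.773

0.773


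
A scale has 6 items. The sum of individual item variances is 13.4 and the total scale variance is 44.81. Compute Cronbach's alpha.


alpha = (k/(k-1)) * (1 - sum(si^2)/s_total^2)
= (6/5) * (1 - 13.4/44.81)
alpha = 0.8412

0.8412


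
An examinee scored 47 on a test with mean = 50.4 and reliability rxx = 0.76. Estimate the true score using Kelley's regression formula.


T_est = rxx * X + (1 - rxx) * mean
T_est = 0.76 * 47 + 0.24 * 50.4
T_est = 35.72 + 12.096
T_est = 47.816

47.816


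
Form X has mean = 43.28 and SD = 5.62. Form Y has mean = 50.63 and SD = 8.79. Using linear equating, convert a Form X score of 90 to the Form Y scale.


slope = SD_Y / SD_X = 8.79 / 5.62 ~ 1.5641
intercept = mean_Y - slope * mean_X = 50.63 - (8.79 / 5.62) * 43.28 ~ -17.0624
Y = slope * X + intercept. To avoid rounding drift from the rounded slope/intercept, evaluate the equivalent form Y = mean_Y + SD_Y * (X - mean_X) / SD_X at full precision:
Y = 50.63 + 8.79 * (90 - 43.28) / 5.62
Y = 50.63 + 8.79 * 46.72 / 5.62
Y = 50.63 + 410.6688 / 5.62
Y = 50.63 + 73.0727
Y = 123.7027

123.7027


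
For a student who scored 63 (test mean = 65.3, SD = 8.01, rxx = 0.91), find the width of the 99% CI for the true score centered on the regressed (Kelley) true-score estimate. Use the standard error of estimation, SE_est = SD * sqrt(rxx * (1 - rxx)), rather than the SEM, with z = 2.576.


True score estimate = 0.91*63 + 0.09*65.3 = 63.207
SE_est = SD * sqrt(rxx * (1 - rxx)) = 8.01 * sqrt(0.91 * 0.09) = 8.01 * sqrt(0.0819) = 2.292316
CI = T_est +/- z * SE_est, so width = 2 * z * SE_est = 2 * 2.576 * 2.292316
Width = 11.81

11.81


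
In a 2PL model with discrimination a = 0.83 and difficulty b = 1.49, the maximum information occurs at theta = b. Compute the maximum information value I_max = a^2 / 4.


For 2PL, max info at theta = b = 1.49
I_max = a^2 / 4 = 0.83^2 / 4
= 0.6889 / 4
I_max = 0.1722

0.1722


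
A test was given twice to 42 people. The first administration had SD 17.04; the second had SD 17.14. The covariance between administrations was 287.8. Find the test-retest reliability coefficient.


r = cov(X,Y) / (SD_X * SD_Y)
r = 287.8 / (17.04 * 17.14)
r = 287.8 / 292.0656
r = 0.9854

0.9854


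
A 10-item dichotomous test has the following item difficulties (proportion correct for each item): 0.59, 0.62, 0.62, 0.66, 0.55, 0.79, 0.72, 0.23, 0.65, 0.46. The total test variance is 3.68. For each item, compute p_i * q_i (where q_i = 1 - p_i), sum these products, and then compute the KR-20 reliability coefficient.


For each item, compute p_i * q_i:
  Item 1: 0.59 * 0.41 = 0.2419
  Item 2: 0.62 * 0.38 = 0.2356
  Item 3: 0.62 * 0.38 = 0.2356
  Item 4: 0.66 * 0.34 = 0.2244
  Item 5: 0.55 * 0.45 = 0.2475
  Item 6: 0.79 * 0.21 = 0.1659
  Item 7: 0.72 * 0.28 = 0.2016
  Item 8: 0.23 * 0.77 = 0.1771
  Item 9: 0.65 * 0.35 = 0.2275
  Item 10: 0.46 * 0.54 = 0.2484
Sum(p_i * q_i) = 0.2419 + 0.2356 + 0.2356 + 0.2244 + 0.2475 + 0.1659 + 0.2016 + 0.1771 + 0.2275 + 0.2484 = 2.2055
KR-20 = (k/(k-1)) * (1 - Sum(p_i*q_i) / Var_total)
= (10/9) * (1 - 2.2055/3.68)
= 1.1111 * 0.4007
KR-20 = 0.4452

0.4452


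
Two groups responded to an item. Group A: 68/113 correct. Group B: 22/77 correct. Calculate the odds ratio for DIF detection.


Odds_A = 68/45 = 1.5111
Odds_B = 22/55 = 0.4
OR = Odds_A / Odds_B = 1.5111 / 0.4
Exactly, OR = (68 * 55) / (45 * 22) = 3740 / 990
OR = 3.7778

3.7778


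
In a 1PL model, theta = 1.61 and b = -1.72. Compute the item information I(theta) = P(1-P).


P = 1/(1+exp(-(1.61--1.72))) = 0.9654
I = P*(1-P) = 0.9654 * 0.0346
I = 0.0334

0.0334


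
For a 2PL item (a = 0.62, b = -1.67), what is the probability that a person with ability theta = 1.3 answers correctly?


a*(theta - b) = 0.62 * (1.3 - -1.67) = 1.8414
exp(-1.8414) = 0.1586
P = 1 / (1 + 0.1586)
P = 0.8631

0.8631


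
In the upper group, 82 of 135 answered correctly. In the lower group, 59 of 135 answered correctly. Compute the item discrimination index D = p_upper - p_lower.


p_upper = 82/135 = 0.6074
p_lower = 59/135 = 0.437
D = 0.6074 - 0.437 = 0.1704

0.1704


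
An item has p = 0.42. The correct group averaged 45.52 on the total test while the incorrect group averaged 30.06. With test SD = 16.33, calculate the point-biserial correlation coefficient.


q = 1 - p = 0.58
rpb = ((M1 - M0) / SD) * sqrt(p * q)
rpb = ((45.52 - 30.06) / 16.33) * sqrt(0.42 * 0.58)
rpb = 0.4673

0.4673


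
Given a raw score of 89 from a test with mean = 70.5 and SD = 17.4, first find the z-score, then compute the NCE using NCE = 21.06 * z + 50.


z = (X - mean) / SD = (89 - 70.5) / 17.4
z = 18.5 / 17.4
z = 1.0632
NCE = NCE = 21.06z + 50
Carry z at full precision (z = 18.5 / 17.4) into the conversion:
NCE = 21.06 * (18.5 / 17.4) + 50 = 389.61 / 17.4 + 50
NCE = 22.3914 + 50
NCE = 72.3914

72.3914


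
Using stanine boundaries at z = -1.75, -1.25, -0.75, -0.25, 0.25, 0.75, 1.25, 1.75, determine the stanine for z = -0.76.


Stanine boundaries: [-1.75, -1.25, -0.75, -0.25, 0.25, 0.75, 1.25, 1.75]
z = -0.76
Check each boundary:
  z >= -1.75 -> could be stanine 2
  z >= -1.25 -> could be stanine 3
  z < -0.75
  z < -0.25
  z < 0.25
  z < 0.75
  z < 1.25
  z < 1.75
Highest qualifying boundary gives stanine = 3

3


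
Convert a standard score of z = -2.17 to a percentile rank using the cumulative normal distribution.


CDF(z) = 0.5 * (1 + erf(z/sqrt(2)))
erf(-1.5344) = -0.97
CDF = 0.015
Percentile rank = 0.015 * 100 = 1.5

1.5


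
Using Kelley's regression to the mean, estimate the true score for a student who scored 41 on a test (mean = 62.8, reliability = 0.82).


T_est = rxx * X + (1 - rxx) * mean
T_est = 0.82 * 41 + 0.18 * 62.8
T_est = 33.62 + 11.304
T_est = 44.924

44.924


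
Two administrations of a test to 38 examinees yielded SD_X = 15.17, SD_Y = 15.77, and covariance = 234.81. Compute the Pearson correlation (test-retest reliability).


r = cov(X,Y) / (SD_X * SD_Y)
r = 234.81 / (15.17 * 15.77)
r = 234.81 / 239.2309
r = 0.9815

0.9815


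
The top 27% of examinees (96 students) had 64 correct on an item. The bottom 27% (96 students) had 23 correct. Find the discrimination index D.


p_upper = 64/96 = 0.6667
p_lower = 23/96 = 0.2396
D = 0.6667 - 0.2396 = 0.4271

0.4271


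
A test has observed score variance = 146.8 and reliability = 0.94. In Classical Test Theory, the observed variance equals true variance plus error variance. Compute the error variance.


var_true = rxx * var_obs = 0.94 * 146.8 = 137.992
var_error = var_obs - var_true
var_error = 146.8 - 137.992
var_error = 8.808

8.808


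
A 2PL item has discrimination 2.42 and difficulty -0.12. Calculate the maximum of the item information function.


For 2PL, max info at theta = b = -0.12
I_max = a^2 / 4 = 2.42^2 / 4
= 5.8564 / 4
I_max = 1.4641

1.4641


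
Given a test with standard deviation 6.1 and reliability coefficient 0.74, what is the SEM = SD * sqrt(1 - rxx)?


SEM = SD * sqrt(1 - rxx)
SEM = 6.1 * sqrt(1 - 0.74)
SEM = 6.1 * sqrt(0.26) = 6.1 * 0.509902
SEM = 3.1104

3.1104


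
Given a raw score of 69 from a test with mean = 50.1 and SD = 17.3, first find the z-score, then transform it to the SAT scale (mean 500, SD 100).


z = (X - mean) / SD = (69 - 50.1) / 17.3
z = 18.9 / 17.3
z = 1.0925
SAT-scale = SAT = 500 + 100z
Carry z at full precision (z = 18.9 / 17.3) into the conversion:
SAT-scale = 500 + 100 * (18.9 / 17.3) = 500 + 1890 / 17.3
SAT-scale = 500 + 109.2486
SAT-scale = 609.2486

609.2486


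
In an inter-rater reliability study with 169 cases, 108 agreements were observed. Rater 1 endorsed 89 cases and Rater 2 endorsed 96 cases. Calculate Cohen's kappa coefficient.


P_o = 108/169 = 0.639053
P_e = (89*96 + 80*73) / 28561 = 0.503624
kappa = (P_o - P_e) / (1 - P_e)
kappa = (0.639053 - 0.503624) / (1 - 0.503624)
kappa = 0.2728

0.2728


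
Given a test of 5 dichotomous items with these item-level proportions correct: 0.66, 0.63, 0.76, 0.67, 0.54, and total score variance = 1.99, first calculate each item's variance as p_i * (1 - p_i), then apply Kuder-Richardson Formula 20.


For each item, compute p_i * q_i:
  Item 1: 0.66 * 0.34 = 0.2244
  Item 2: 0.63 * 0.37 = 0.2331
  Item 3: 0.76 * 0.24 = 0.1824
  Item 4: 0.67 * 0.33 = 0.2211
  Item 5: 0.54 * 0.46 = 0.2484
Sum(p_i * q_i) = 0.2244 + 0.2331 + 0.1824 + 0.2211 + 0.2484 = 1.1094
KR-20 = (k/(k-1)) * (1 - Sum(p_i*q_i) / Var_total)
= (5/4) * (1 - 1.1094/1.99)
= 1.25 * 0.4425
KR-20 = 0.5531

0.5531


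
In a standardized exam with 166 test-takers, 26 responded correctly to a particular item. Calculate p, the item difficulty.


Item difficulty p = number correct / total examinees
p = 26 / 166
p = 0.1566

0.1566
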